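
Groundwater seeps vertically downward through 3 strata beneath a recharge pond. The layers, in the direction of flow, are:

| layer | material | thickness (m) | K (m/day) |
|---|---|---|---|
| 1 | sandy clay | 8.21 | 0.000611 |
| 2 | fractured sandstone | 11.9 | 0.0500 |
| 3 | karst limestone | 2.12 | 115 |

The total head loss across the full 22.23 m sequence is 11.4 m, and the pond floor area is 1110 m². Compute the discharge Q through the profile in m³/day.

0.925

Flow is perpendicular to layering, so the layers act in series and the equivalent K is the thickness-weighted harmonic mean.
Total thickness L = 8.21 + 11.9 + 2.12 = 22.23 m.
Σ(b_i/K_i) = 8.21/0.000611 + 11.9/0.0500 + 2.12/115 = 13675 d.
K_eq = L / Σ(b_i/K_i) = 22.23 / 13675 = 0.001626 m/day.
Q = K_eq · A · (Δh/L) = 0.001626 × 1110 × (11.4/22.23) = 0.9253 m³/day.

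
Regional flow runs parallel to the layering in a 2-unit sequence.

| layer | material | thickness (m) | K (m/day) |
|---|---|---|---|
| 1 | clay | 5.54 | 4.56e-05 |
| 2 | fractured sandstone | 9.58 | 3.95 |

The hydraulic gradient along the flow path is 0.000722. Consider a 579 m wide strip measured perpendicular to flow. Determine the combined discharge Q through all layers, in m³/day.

Flow is parallel to layering, so each bed carries its own Darcy discharge and the transmissivities add.
Σ(K_i·b_i) = 4.56e-05×5.54 + 3.95×9.58 = 37.84 m²/day.
Hydraulic gradient i = 0.000722.
Q = Σ(K_i·b_i) · W · i = 37.84 × 579 × 0.0007220 = 15.82 m³/day.

15.8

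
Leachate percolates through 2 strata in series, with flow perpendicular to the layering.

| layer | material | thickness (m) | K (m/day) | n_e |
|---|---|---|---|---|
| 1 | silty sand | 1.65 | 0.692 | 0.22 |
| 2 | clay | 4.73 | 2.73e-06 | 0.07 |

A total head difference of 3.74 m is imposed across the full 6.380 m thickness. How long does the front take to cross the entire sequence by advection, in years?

With flow normal to the layers, continuity requires the same specific discharge q through every layer.
Σ(b_i/K_i) = 1.65/0.692 + 4.73/2.73e-06 = 1.733e+06 d.
q = Δh / Σ(b_i/K_i) = 3.74 / 1.733e+06 = 2.159e-06 m/day.
In each layer the seepage velocity is v_i = q/n_i, so the layer transit time is t_i = b_i·n_i / q:
  layer 1 (silty sand): t_1 = 1.65 × 0.22 / 2.159e-06 = 1.682e+05 d
  layer 2 (clay): t_2 = 4.73 × 0.07 / 2.159e-06 = 1.534e+05 d
Total t = Σ t_i = 3.216e+05 days = 880.4 years.

880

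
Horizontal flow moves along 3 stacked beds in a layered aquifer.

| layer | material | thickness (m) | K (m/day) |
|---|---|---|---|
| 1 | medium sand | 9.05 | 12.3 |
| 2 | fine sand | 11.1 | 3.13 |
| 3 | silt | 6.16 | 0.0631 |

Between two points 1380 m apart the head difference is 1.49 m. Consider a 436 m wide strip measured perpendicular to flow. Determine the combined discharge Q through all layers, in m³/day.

Flow is parallel to layering, so each bed carries its own Darcy discharge and the transmissivities add.
Σ(K_i·b_i) = 12.3×9.05 + 3.13×11.1 + 0.0631×6.16 = 146.4 m²/day.
Hydraulic gradient i = Δh / L = 1.49 / 1380 = 0.001080.
Q = Σ(K_i·b_i) · W · i = 146.4 × 436 × 0.001080 = 68.94 m³/day.

68.9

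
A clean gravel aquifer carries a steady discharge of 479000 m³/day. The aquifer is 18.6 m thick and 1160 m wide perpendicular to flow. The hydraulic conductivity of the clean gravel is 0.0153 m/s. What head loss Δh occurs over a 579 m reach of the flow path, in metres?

9.72

Convert K: 0.0153 m/s × 86400 = 1322 m/day.
Cross-sectional area A = 1160 × 18.6 = 21576 m².
From Q = K·A·i, i = Q / (K·A) = 479000 / (1322 × 21576) = 0.01679.
Head loss Δh = i · L = 0.01679 × 579 = 9.724 m.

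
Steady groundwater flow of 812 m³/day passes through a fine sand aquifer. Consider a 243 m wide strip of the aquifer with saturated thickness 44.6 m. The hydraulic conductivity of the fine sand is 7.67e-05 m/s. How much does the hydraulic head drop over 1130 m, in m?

Convert K: 7.67e-05 m/s × 86400 = 6.627 m/day.
Cross-sectional area A = 243 × 44.6 = 10838 m².
From Q = K·A·i, i = Q / (K·A) = 812 / (6.627 × 10838) = 0.01131.
Head loss Δh = i · L = 0.01131 × 1130 = 12.78 m.

12.8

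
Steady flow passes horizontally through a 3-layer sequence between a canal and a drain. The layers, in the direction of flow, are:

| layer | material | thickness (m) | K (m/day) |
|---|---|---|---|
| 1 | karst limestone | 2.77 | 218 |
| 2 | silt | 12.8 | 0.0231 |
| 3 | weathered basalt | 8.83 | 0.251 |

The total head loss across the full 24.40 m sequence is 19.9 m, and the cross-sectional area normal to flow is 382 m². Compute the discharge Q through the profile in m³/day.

12.9

Flow is perpendicular to layering, so the layers act in series and the equivalent K is the thickness-weighted harmonic mean.
Total thickness L = 2.77 + 12.8 + 8.83 = 24.40 m.
Σ(b_i/K_i) = 2.77/218 + 12.8/0.0231 + 8.83/0.251 = 589.3 d.
K_eq = L / Σ(b_i/K_i) = 24.40 / 589.3 = 0.04140 m/day.
Q = K_eq · A · (Δh/L) = 0.04140 × 382 × (19.9/24.40) = 12.90 m³/day.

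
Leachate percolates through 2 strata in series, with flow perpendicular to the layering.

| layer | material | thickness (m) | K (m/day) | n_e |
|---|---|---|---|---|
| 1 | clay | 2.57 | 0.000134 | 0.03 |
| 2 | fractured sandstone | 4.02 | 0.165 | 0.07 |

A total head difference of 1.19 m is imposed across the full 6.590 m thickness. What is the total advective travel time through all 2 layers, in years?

With flow normal to the layers, continuity requires the same specific discharge q through every layer.
Σ(b_i/K_i) = 2.57/0.000134 + 4.02/0.165 = 19203 d.
q = Δh / Σ(b_i/K_i) = 1.19 / 19203 = 6.197e-05 m/day.
In each layer the seepage velocity is v_i = q/n_i, so the layer transit time is t_i = b_i·n_i / q:
  layer 1 (clay): t_1 = 2.57 × 0.03 / 6.197e-05 = 1244 d
  layer 2 (fractured sandstone): t_2 = 4.02 × 0.07 / 6.197e-05 = 4541 d
Total t = Σ t_i = 5785 days = 15.84 years.

15.8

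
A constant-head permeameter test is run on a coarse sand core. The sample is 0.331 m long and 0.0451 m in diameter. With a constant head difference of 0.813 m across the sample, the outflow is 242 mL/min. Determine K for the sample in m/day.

Cross-sectional area A = π·(d/2)² = π × (0.0451/2)² = 0.001598 m².
Convert discharge: 242 mL/min = 4.033e-06 m³/s.
Darcy's law rearranged: K = Q·L / (A·Δh) = 4.033e-06 × 0.331 / (0.001598 × 0.813) = 0.001028 m/s = 88.81 m/day.

88.8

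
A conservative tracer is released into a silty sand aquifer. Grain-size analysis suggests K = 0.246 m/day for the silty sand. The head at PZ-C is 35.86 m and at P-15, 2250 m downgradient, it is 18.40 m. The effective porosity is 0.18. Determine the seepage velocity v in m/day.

Hydraulic gradient i = (35.86 − 18.40) / 2250 = 17.46 / 2250 = 0.007760.
Darcy flux q = K · i = 0.2460 × 0.007760 = 0.001909 m/day.
Seepage velocity v = q / n_e = 0.001909 / 0.18 = 0.01061 m/day.

0.0106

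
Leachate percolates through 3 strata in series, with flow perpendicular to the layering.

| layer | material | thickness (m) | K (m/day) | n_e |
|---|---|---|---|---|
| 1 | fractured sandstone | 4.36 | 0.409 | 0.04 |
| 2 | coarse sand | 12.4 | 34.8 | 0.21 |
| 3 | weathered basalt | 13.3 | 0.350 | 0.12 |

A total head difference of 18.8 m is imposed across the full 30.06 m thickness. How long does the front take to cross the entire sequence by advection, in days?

11.4

With flow normal to the layers, continuity requires the same specific discharge q through every layer.
Σ(b_i/K_i) = 4.36/0.409 + 12.4/34.8 + 13.3/0.350 = 49.02 d.
q = Δh / Σ(b_i/K_i) = 18.8 / 49.02 = 0.3835 m/day.
In each layer the seepage velocity is v_i = q/n_i, so the layer transit time is t_i = b_i·n_i / q:
  layer 1 (fractured sandstone): t_1 = 4.36 × 0.04 / 0.3835 = 0.4547 d
  layer 2 (coarse sand): t_2 = 12.4 × 0.21 / 0.3835 = 6.789 d
  layer 3 (weathered basalt): t_3 = 13.3 × 0.12 / 0.3835 = 4.161 d
Total t = Σ t_i = 11.41 days.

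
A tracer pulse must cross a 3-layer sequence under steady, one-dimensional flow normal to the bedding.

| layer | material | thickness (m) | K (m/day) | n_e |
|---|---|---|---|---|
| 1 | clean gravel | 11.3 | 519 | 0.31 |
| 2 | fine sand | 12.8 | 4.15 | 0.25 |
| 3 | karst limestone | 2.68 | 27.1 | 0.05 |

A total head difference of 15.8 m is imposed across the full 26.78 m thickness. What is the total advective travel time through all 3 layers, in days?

With flow normal to the layers, continuity requires the same specific discharge q through every layer.
Σ(b_i/K_i) = 11.3/519 + 12.8/4.15 + 2.68/27.1 = 3.205 d.
q = Δh / Σ(b_i/K_i) = 15.8 / 3.205 = 4.930 m/day.
In each layer the seepage velocity is v_i = q/n_i, so the layer transit time is t_i = b_i·n_i / q:
  layer 1 (clean gravel): t_1 = 11.3 × 0.31 / 4.930 = 0.7106 d
  layer 2 (fine sand): t_2 = 12.8 × 0.25 / 4.930 = 0.6491 d
  layer 3 (karst limestone): t_3 = 2.68 × 0.05 / 4.930 = 0.02718 d
Total t = Σ t_i = 1.387 days.

1.39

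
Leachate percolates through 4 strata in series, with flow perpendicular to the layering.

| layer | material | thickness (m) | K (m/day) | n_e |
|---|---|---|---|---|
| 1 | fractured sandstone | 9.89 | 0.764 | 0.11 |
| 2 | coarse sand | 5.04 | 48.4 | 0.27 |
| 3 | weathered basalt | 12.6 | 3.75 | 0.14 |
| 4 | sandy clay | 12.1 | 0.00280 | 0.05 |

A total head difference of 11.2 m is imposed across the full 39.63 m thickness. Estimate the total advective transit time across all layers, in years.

5.11

With flow normal to the layers, continuity requires the same specific discharge q through every layer.
Σ(b_i/K_i) = 9.89/0.764 + 5.04/48.4 + 12.6/3.75 + 12.1/0.00280 = 4338 d.
q = Δh / Σ(b_i/K_i) = 11.2 / 4338 = 0.002582 m/day.
In each layer the seepage velocity is v_i = q/n_i, so the layer transit time is t_i = b_i·n_i / q:
  layer 1 (fractured sandstone): t_1 = 9.89 × 0.11 / 0.002582 = 421.4 d
  layer 2 (coarse sand): t_2 = 5.04 × 0.27 / 0.002582 = 527.0 d
  layer 3 (weathered basalt): t_3 = 12.6 × 0.14 / 0.002582 = 683.2 d
  layer 4 (sandy clay): t_4 = 12.1 × 0.05 / 0.002582 = 234.3 d
Total t = Σ t_i = 1866 days = 5.109 years.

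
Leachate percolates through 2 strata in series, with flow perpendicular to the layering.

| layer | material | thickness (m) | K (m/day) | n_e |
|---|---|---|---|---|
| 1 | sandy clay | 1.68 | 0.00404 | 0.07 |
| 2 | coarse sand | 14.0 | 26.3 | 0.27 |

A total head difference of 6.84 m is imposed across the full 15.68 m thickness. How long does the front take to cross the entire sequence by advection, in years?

0.650

With flow normal to the layers, continuity requires the same specific discharge q through every layer.
Σ(b_i/K_i) = 1.68/0.00404 + 14.0/26.3 = 416.4 d.
q = Δh / Σ(b_i/K_i) = 6.84 / 416.4 = 0.01643 m/day.
In each layer the seepage velocity is v_i = q/n_i, so the layer transit time is t_i = b_i·n_i / q:
  layer 1 (sandy clay): t_1 = 1.68 × 0.07 / 0.01643 = 7.159 d
  layer 2 (coarse sand): t_2 = 14.0 × 0.27 / 0.01643 = 230.1 d
Total t = Σ t_i = 237.3 days = 0.6496 years.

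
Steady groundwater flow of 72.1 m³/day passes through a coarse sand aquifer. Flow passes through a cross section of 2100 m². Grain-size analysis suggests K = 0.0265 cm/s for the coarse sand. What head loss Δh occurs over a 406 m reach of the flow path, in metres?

0.609

Convert K: 0.0265 cm/s × 864 = 22.90 m/day.
From Q = K·A·i, i = Q / (K·A) = 72.1 / (22.90 × 2100) = 0.001500.
Head loss Δh = i · L = 0.001500 × 406 = 0.6088 m.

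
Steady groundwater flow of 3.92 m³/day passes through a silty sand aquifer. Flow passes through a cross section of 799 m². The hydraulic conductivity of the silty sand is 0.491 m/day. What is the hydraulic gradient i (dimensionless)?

From Q = K·A·i, i = Q / (K·A) = 3.92 / (0.4910 × 799.0) = 0.009992.

0.00999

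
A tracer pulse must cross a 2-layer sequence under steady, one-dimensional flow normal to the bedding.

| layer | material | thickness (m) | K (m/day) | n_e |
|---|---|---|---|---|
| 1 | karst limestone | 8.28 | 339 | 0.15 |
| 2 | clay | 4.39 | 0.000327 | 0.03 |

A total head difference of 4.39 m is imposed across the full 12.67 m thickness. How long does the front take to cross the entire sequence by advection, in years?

11.5

With flow normal to the layers, continuity requires the same specific discharge q through every layer.
Σ(b_i/K_i) = 8.28/339 + 4.39/0.000327 = 13425 d.
q = Δh / Σ(b_i/K_i) = 4.39 / 13425 = 0.0003270 m/day.
In each layer the seepage velocity is v_i = q/n_i, so the layer transit time is t_i = b_i·n_i / q:
  layer 1 (karst limestone): t_1 = 8.28 × 0.15 / 0.0003270 = 3798 d
  layer 2 (clay): t_2 = 4.39 × 0.03 / 0.0003270 = 402.8 d
Total t = Σ t_i = 4201 days = 11.50 years.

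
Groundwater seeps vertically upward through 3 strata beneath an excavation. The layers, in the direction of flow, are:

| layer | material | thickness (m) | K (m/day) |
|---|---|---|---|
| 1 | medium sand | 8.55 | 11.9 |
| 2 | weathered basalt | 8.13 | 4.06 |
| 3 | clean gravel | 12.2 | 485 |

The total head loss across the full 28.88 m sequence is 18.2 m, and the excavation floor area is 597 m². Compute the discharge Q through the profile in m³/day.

Flow is perpendicular to layering, so the layers act in series and the equivalent K is the thickness-weighted harmonic mean.
Total thickness L = 8.55 + 8.13 + 12.2 = 28.88 m.
Σ(b_i/K_i) = 8.55/11.9 + 8.13/4.06 + 12.2/485 = 2.746 d.
K_eq = L / Σ(b_i/K_i) = 28.88 / 2.746 = 10.52 m/day.
Q = K_eq · A · (Δh/L) = 10.52 × 597 × (18.2/28.88) = 3957 m³/day.

3960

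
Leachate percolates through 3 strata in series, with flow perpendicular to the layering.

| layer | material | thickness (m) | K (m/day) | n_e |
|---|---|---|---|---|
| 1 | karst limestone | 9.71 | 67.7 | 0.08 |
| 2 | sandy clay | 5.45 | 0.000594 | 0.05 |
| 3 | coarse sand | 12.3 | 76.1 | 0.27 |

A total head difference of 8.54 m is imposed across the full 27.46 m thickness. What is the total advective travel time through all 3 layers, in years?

12.9

With flow normal to the layers, continuity requires the same specific discharge q through every layer.
Σ(b_i/K_i) = 9.71/67.7 + 5.45/0.000594 + 12.3/76.1 = 9175 d.
q = Δh / Σ(b_i/K_i) = 8.54 / 9175 = 0.0009308 m/day.
In each layer the seepage velocity is v_i = q/n_i, so the layer transit time is t_i = b_i·n_i / q:
  layer 1 (karst limestone): t_1 = 9.71 × 0.08 / 0.0009308 = 834.6 d
  layer 2 (sandy clay): t_2 = 5.45 × 0.05 / 0.0009308 = 292.8 d
  layer 3 (coarse sand): t_3 = 12.3 × 0.27 / 0.0009308 = 3568 d
Total t = Σ t_i = 4695 days = 12.86 years.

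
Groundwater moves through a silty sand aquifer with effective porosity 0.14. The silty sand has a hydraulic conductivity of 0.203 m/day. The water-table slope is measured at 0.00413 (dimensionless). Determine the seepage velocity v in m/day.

0.00599

Hydraulic gradient i = 0.00413.
Darcy flux q = K · i = 0.2030 × 0.004130 = 0.0008384 m/day.
Seepage velocity v = q / n_e = 0.0008384 / 0.14 = 0.005988 m/day.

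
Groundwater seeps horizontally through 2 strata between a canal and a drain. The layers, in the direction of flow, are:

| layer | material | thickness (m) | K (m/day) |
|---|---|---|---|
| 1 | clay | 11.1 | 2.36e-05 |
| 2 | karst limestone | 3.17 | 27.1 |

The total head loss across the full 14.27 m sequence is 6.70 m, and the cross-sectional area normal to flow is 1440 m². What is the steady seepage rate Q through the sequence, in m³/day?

0.0205

Flow is perpendicular to layering, so the layers act in series and the equivalent K is the thickness-weighted harmonic mean.
Total thickness L = 11.1 + 3.17 = 14.27 m.
Σ(b_i/K_i) = 11.1/2.36e-05 + 3.17/27.1 = 4.703e+05 d.
K_eq = L / Σ(b_i/K_i) = 14.27 / 4.703e+05 = 3.034e-05 m/day.
Q = K_eq · A · (Δh/L) = 3.034e-05 × 1440 × (6.70/14.27) = 0.02051 m³/day.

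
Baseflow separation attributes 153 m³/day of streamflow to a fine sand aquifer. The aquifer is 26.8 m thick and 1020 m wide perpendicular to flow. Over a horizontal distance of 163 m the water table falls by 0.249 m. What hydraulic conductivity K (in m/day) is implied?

3.66

Cross-sectional area A = 1020 × 26.8 = 27336 m².
Hydraulic gradient i = Δh / L = 0.249 / 163 = 0.001528.
From Q = K·A·i, K = Q / (A·i) = 153 / (27336 × 0.001528) = 3.664 m/day.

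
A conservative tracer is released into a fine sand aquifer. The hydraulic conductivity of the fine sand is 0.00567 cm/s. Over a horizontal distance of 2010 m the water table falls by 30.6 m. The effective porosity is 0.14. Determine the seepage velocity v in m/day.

0.533

Convert K: 0.00567 cm/s × 864 = 4.899 m/day.
Hydraulic gradient i = Δh / L = 30.6 / 2010 = 0.01522.
Darcy flux q = K · i = 4.899 × 0.01522 = 0.07458 m/day.
Seepage velocity v = q / n_e = 0.07458 / 0.14 = 0.5327 m/day.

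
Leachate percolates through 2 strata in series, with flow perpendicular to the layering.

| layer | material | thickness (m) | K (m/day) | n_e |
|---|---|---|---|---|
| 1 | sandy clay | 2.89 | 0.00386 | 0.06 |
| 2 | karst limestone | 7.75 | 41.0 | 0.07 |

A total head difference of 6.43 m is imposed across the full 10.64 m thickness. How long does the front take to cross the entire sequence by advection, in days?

83.4

With flow normal to the layers, continuity requires the same specific discharge q through every layer.
Σ(b_i/K_i) = 2.89/0.00386 + 7.75/41.0 = 748.9 d.
q = Δh / Σ(b_i/K_i) = 6.43 / 748.9 = 0.008586 m/day.
In each layer the seepage velocity is v_i = q/n_i, so the layer transit time is t_i = b_i·n_i / q:
  layer 1 (sandy clay): t_1 = 2.89 × 0.06 / 0.008586 = 20.20 d
  layer 2 (karst limestone): t_2 = 7.75 × 0.07 / 0.008586 = 63.18 d
Total t = Σ t_i = 83.38 days.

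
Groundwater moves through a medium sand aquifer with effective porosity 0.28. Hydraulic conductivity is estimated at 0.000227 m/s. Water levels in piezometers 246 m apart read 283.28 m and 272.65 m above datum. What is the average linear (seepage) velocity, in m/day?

Convert K: 0.000227 m/s × 86400 = 19.61 m/day.
Hydraulic gradient i = (283.28 − 272.65) / 246 = 10.63 / 246 = 0.04321.
Darcy flux q = K · i = 19.61 × 0.04321 = 0.8475 m/day.
Seepage velocity v = q / n_e = 0.8475 / 0.28 = 3.027 m/day.

3.03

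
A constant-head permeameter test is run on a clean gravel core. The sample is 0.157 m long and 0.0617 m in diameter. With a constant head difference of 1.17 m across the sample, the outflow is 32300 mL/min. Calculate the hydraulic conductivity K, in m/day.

2090

Cross-sectional area A = π·(d/2)² = π × (0.0617/2)² = 0.002990 m².
Convert discharge: 32300 mL/min = 0.0005383 m³/s.
Darcy's law rearranged: K = Q·L / (A·Δh) = 0.0005383 × 0.157 / (0.002990 × 1.17) = 0.02416 m/s = 2087 m/day.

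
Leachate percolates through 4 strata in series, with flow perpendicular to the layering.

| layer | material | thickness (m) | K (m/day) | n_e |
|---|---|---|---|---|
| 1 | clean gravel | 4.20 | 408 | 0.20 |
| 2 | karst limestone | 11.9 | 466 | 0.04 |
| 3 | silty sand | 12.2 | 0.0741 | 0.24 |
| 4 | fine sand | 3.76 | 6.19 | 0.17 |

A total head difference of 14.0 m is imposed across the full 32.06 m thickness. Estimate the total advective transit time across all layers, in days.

57.7

With flow normal to the layers, continuity requires the same specific discharge q through every layer.
Σ(b_i/K_i) = 4.20/408 + 11.9/466 + 12.2/0.0741 + 3.76/6.19 = 165.3 d.
q = Δh / Σ(b_i/K_i) = 14.0 / 165.3 = 0.08470 m/day.
In each layer the seepage velocity is v_i = q/n_i, so the layer transit time is t_i = b_i·n_i / q:
  layer 1 (clean gravel): t_1 = 4.20 × 0.20 / 0.08470 = 9.917 d
  layer 2 (karst limestone): t_2 = 11.9 × 0.04 / 0.08470 = 5.620 d
  layer 3 (silty sand): t_3 = 12.2 × 0.24 / 0.08470 = 34.57 d
  layer 4 (fine sand): t_4 = 3.76 × 0.17 / 0.08470 = 7.546 d
Total t = Σ t_i = 57.65 days.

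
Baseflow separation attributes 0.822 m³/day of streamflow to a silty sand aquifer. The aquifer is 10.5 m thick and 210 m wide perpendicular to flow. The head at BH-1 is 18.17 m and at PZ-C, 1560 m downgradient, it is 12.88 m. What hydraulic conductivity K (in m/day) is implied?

Cross-sectional area A = 210 × 10.5 = 2205 m².
Hydraulic gradient i = (18.17 − 12.88) / 1560 = 5.29 / 1560 = 0.003391.
From Q = K·A·i, K = Q / (A·i) = 0.822 / (2205 × 0.003391) = 0.1099 m/day.

0.110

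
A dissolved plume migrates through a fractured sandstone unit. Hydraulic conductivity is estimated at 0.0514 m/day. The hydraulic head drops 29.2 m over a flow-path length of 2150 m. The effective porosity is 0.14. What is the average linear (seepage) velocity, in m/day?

Hydraulic gradient i = Δh / L = 29.2 / 2150 = 0.01358.
Darcy flux q = K · i = 0.05140 × 0.01358 = 0.0006981 m/day.
Seepage velocity v = q / n_e = 0.0006981 / 0.14 = 0.004986 m/day.

0.00499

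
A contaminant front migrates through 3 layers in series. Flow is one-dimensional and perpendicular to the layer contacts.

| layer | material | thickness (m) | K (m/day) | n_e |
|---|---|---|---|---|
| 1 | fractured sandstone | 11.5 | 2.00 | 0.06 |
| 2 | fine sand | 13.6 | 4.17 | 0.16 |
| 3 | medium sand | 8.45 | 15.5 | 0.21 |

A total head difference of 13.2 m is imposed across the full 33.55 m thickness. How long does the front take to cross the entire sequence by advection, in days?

With flow normal to the layers, continuity requires the same specific discharge q through every layer.
Σ(b_i/K_i) = 11.5/2.00 + 13.6/4.17 + 8.45/15.5 = 9.557 d.
q = Δh / Σ(b_i/K_i) = 13.2 / 9.557 = 1.381 m/day.
In each layer the seepage velocity is v_i = q/n_i, so the layer transit time is t_i = b_i·n_i / q:
  layer 1 (fractured sandstone): t_1 = 11.5 × 0.06 / 1.381 = 0.4995 d
  layer 2 (fine sand): t_2 = 13.6 × 0.16 / 1.381 = 1.575 d
  layer 3 (medium sand): t_3 = 8.45 × 0.21 / 1.381 = 1.285 d
Total t = Σ t_i = 3.360 days.

3.36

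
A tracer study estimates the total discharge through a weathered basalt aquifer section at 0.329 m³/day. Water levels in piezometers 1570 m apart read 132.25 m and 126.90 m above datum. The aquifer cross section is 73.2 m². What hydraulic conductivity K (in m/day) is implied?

1.32

Hydraulic gradient i = (132.25 − 126.90) / 1570 = 5.35 / 1570 = 0.003408.
From Q = K·A·i, K = Q / (A·i) = 0.329 / (73.20 × 0.003408) = 1.319 m/day.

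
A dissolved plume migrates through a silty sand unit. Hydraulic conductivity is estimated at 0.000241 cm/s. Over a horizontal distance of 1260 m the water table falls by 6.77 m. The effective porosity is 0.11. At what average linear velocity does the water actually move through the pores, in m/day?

0.0102

Convert K: 0.000241 cm/s × 864 = 0.2082 m/day.
Hydraulic gradient i = Δh / L = 6.77 / 1260 = 0.005373.
Darcy flux q = K · i = 0.2082 × 0.005373 = 0.001119 m/day.
Seepage velocity v = q / n_e = 0.001119 / 0.11 = 0.01017 m/day.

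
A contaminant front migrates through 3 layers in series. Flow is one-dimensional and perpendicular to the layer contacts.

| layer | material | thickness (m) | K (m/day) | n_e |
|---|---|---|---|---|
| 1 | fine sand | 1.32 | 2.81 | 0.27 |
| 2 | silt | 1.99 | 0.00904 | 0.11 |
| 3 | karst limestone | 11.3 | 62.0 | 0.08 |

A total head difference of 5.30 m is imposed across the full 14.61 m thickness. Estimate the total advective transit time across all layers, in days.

61.6

With flow normal to the layers, continuity requires the same specific discharge q through every layer.
Σ(b_i/K_i) = 1.32/2.81 + 1.99/0.00904 + 11.3/62.0 = 220.8 d.
q = Δh / Σ(b_i/K_i) = 5.30 / 220.8 = 0.02401 m/day.
In each layer the seepage velocity is v_i = q/n_i, so the layer transit time is t_i = b_i·n_i / q:
  layer 1 (fine sand): t_1 = 1.32 × 0.27 / 0.02401 = 14.85 d
  layer 2 (silt): t_2 = 1.99 × 0.11 / 0.02401 = 9.119 d
  layer 3 (karst limestone): t_3 = 11.3 × 0.08 / 0.02401 = 37.66 d
Total t = Σ t_i = 61.62 days.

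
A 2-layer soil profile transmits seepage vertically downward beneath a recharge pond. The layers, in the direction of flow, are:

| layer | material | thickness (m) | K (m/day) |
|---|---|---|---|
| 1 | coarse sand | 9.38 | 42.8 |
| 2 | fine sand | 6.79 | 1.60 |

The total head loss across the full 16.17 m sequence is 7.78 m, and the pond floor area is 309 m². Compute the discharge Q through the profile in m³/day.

539

Flow is perpendicular to layering, so the layers act in series and the equivalent K is the thickness-weighted harmonic mean.
Total thickness L = 9.38 + 6.79 = 16.17 m.
Σ(b_i/K_i) = 9.38/42.8 + 6.79/1.60 = 4.463 d.
K_eq = L / Σ(b_i/K_i) = 16.17 / 4.463 = 3.623 m/day.
Q = K_eq · A · (Δh/L) = 3.623 × 309 × (7.78/16.17) = 538.7 m³/day.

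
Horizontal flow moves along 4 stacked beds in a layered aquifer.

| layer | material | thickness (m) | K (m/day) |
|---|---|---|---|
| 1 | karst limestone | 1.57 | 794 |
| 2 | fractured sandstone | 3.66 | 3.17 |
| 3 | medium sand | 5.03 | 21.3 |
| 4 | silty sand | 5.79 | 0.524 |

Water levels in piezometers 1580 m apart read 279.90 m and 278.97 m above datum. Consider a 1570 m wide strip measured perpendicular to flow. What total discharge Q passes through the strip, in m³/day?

1260

Flow is parallel to layering, so each bed carries its own Darcy discharge and the transmissivities add.
Σ(K_i·b_i) = 794×1.57 + 3.17×3.66 + 21.3×5.03 + 0.524×5.79 = 1368 m²/day.
Hydraulic gradient i = (279.90 − 278.97) / 1580 = 0.93 / 1580 = 0.0005886.
Q = Σ(K_i·b_i) · W · i = 1368 × 1570 × 0.0005886 = 1265 m³/day.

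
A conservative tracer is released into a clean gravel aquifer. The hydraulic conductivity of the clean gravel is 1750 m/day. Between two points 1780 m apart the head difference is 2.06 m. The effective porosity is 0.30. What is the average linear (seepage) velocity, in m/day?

Hydraulic gradient i = Δh / L = 2.06 / 1780 = 0.001157.
Darcy flux q = K · i = 1750 × 0.001157 = 2.025 m/day.
Seepage velocity v = q / n_e = 2.025 / 0.30 = 6.751 m/day.

6.75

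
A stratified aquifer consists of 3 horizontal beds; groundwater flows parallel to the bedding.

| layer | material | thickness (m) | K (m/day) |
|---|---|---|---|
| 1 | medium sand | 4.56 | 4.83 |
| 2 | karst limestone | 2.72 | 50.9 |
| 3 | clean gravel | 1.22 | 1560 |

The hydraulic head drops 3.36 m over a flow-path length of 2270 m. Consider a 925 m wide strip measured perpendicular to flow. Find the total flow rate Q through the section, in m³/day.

2830

Flow is parallel to layering, so each bed carries its own Darcy discharge and the transmissivities add.
Σ(K_i·b_i) = 4.83×4.56 + 50.9×2.72 + 1560×1.22 = 2064 m²/day.
Hydraulic gradient i = Δh / L = 3.36 / 2270 = 0.001480.
Q = Σ(K_i·b_i) · W · i = 2064 × 925 × 0.001480 = 2826 m³/day.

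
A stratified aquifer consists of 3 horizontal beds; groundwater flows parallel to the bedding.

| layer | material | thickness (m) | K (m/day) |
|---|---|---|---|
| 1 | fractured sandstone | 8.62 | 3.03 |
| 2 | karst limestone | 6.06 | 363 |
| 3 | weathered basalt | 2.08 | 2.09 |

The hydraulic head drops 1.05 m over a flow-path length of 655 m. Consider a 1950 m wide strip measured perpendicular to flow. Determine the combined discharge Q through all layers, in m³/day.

Flow is parallel to layering, so each bed carries its own Darcy discharge and the transmissivities add.
Σ(K_i·b_i) = 3.03×8.62 + 363×6.06 + 2.09×2.08 = 2230 m²/day.
Hydraulic gradient i = Δh / L = 1.05 / 655 = 0.001603.
Q = Σ(K_i·b_i) · W · i = 2230 × 1950 × 0.001603 = 6972 m³/day.

6970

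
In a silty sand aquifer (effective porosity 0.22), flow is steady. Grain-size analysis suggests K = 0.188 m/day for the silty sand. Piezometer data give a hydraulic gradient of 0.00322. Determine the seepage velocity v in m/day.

0.00275

Hydraulic gradient i = 0.00322.
Darcy flux q = K · i = 0.1880 × 0.003220 = 0.0006054 m/day.
Seepage velocity v = q / n_e = 0.0006054 / 0.22 = 0.002752 m/day.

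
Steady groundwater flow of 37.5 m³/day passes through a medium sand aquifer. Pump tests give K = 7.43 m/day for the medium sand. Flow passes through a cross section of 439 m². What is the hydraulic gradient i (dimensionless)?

0.0115

From Q = K·A·i, i = Q / (K·A) = 37.5 / (7.430 × 439.0) = 0.01150.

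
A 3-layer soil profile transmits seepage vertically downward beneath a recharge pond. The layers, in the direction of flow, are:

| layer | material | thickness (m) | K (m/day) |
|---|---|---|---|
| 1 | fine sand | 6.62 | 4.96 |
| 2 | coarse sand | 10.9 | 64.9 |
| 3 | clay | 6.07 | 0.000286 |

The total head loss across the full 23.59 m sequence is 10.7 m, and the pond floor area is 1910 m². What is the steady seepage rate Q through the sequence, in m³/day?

0.963

Flow is perpendicular to layering, so the layers act in series and the equivalent K is the thickness-weighted harmonic mean.
Total thickness L = 6.62 + 10.9 + 6.07 = 23.59 m.
Σ(b_i/K_i) = 6.62/4.96 + 10.9/64.9 + 6.07/0.000286 = 21225 d.
K_eq = L / Σ(b_i/K_i) = 23.59 / 21225 = 0.001111 m/day.
Q = K_eq · A · (Δh/L) = 0.001111 × 1910 × (10.7/23.59) = 0.9629 m³/day.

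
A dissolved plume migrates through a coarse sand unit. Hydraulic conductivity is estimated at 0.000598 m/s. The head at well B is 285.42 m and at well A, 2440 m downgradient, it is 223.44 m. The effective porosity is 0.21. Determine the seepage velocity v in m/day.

Convert K: 0.000598 m/s × 86400 = 51.67 m/day.
Hydraulic gradient i = (285.42 − 223.44) / 2440 = 61.98 / 2440 = 0.02540.
Darcy flux q = K · i = 51.67 × 0.02540 = 1.312 m/day.
Seepage velocity v = q / n_e = 1.312 / 0.21 = 6.250 m/day.

6.25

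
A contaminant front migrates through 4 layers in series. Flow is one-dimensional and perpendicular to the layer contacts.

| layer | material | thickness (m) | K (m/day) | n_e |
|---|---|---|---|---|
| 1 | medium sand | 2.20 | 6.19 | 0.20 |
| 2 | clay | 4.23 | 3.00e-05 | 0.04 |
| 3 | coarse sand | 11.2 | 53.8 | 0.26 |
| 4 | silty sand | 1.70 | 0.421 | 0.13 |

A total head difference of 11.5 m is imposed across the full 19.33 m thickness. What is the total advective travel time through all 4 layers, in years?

With flow normal to the layers, continuity requires the same specific discharge q through every layer.
Σ(b_i/K_i) = 2.20/6.19 + 4.23/3.00e-05 + 11.2/53.8 + 1.70/0.421 = 1.410e+05 d.
q = Δh / Σ(b_i/K_i) = 11.5 / 1.410e+05 = 8.156e-05 m/day.
In each layer the seepage velocity is v_i = q/n_i, so the layer transit time is t_i = b_i·n_i / q:
  layer 1 (medium sand): t_1 = 2.20 × 0.20 / 8.156e-05 = 5395 d
  layer 2 (clay): t_2 = 4.23 × 0.04 / 8.156e-05 = 2075 d
  layer 3 (coarse sand): t_3 = 11.2 × 0.26 / 8.156e-05 = 35705 d
  layer 4 (silty sand): t_4 = 1.70 × 0.13 / 8.156e-05 = 2710 d
Total t = Σ t_i = 45884 days = 125.6 years.

126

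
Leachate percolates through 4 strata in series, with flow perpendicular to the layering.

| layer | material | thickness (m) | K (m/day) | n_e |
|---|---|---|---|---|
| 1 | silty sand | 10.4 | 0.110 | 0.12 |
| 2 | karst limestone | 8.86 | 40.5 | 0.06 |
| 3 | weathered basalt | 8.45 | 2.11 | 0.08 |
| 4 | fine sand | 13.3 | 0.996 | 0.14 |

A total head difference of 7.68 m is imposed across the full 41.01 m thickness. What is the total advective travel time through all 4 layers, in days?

63.0

With flow normal to the layers, continuity requires the same specific discharge q through every layer.
Σ(b_i/K_i) = 10.4/0.110 + 8.86/40.5 + 8.45/2.11 + 13.3/0.996 = 112.1 d.
q = Δh / Σ(b_i/K_i) = 7.68 / 112.1 = 0.06850 m/day.
In each layer the seepage velocity is v_i = q/n_i, so the layer transit time is t_i = b_i·n_i / q:
  layer 1 (silty sand): t_1 = 10.4 × 0.12 / 0.06850 = 18.22 d
  layer 2 (karst limestone): t_2 = 8.86 × 0.06 / 0.06850 = 7.761 d
  layer 3 (weathered basalt): t_3 = 8.45 × 0.08 / 0.06850 = 9.869 d
  layer 4 (fine sand): t_4 = 13.3 × 0.14 / 0.06850 = 27.18 d
Total t = Σ t_i = 63.03 days.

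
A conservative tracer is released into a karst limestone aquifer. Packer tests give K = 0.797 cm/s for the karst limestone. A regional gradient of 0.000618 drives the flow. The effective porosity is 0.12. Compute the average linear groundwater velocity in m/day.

3.55

Convert K: 0.797 cm/s × 864 = 688.6 m/day.
Hydraulic gradient i = 0.000618.
Darcy flux q = K · i = 688.6 × 0.0006180 = 0.4256 m/day.
Seepage velocity v = q / n_e = 0.4256 / 0.12 = 3.546 m/day.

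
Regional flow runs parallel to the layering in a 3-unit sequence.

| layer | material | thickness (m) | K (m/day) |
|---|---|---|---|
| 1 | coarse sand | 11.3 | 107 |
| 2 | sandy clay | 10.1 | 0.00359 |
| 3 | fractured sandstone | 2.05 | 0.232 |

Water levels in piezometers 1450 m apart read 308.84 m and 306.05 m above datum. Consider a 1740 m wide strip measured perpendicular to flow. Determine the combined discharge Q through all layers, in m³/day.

4050

Flow is parallel to layering, so each bed carries its own Darcy discharge and the transmissivities add.
Σ(K_i·b_i) = 107×11.3 + 0.00359×10.1 + 0.232×2.05 = 1210 m²/day.
Hydraulic gradient i = (308.84 − 306.05) / 1450 = 2.79 / 1450 = 0.001924.
Q = Σ(K_i·b_i) · W · i = 1210 × 1740 × 0.001924 = 4050 m³/day.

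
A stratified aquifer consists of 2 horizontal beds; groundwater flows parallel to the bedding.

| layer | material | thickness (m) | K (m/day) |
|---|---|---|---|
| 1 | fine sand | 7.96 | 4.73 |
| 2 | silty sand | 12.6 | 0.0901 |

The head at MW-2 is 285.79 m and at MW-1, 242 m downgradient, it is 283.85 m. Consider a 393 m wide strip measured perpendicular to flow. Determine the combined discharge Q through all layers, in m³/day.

122

Flow is parallel to layering, so each bed carries its own Darcy discharge and the transmissivities add.
Σ(K_i·b_i) = 4.73×7.96 + 0.0901×12.6 = 38.79 m²/day.
Hydraulic gradient i = (285.79 − 283.85) / 242 = 1.94 / 242 = 0.008017.
Q = Σ(K_i·b_i) · W · i = 38.79 × 393 × 0.008017 = 122.2 m³/day.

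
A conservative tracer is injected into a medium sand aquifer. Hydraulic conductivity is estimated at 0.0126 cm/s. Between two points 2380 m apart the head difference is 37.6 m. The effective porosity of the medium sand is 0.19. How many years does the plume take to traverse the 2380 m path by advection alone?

7.20

Convert K: 0.0126 cm/s × 864 = 10.89 m/day.
Hydraulic gradient i = Δh / L = 37.6 / 2380 = 0.01580.
Darcy flux q = K · i = 10.89 × 0.01580 = 0.1720 m/day.
Seepage velocity v = q / n_e = 0.1720 / 0.19 = 0.9052 m/day.
Travel time t = L / v = 2380 / 0.9052 = 2629 days = 7.199 years.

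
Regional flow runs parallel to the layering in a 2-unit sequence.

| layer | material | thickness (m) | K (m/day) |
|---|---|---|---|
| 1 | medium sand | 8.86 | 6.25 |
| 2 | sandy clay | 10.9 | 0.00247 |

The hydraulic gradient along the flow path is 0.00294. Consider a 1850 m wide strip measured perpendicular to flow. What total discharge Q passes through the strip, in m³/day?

Flow is parallel to layering, so each bed carries its own Darcy discharge and the transmissivities add.
Σ(K_i·b_i) = 6.25×8.86 + 0.00247×10.9 = 55.40 m²/day.
Hydraulic gradient i = 0.00294.
Q = Σ(K_i·b_i) · W · i = 55.40 × 1850 × 0.002940 = 301.3 m³/day.

301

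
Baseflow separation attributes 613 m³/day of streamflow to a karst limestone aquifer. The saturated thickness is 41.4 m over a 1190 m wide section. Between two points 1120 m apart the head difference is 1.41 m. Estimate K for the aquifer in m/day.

9.88

Cross-sectional area A = 1190 × 41.4 = 49266 m².
Hydraulic gradient i = Δh / L = 1.41 / 1120 = 0.001259.
From Q = K·A·i, K = Q / (A·i) = 613 / (49266 × 0.001259) = 9.884 m/day.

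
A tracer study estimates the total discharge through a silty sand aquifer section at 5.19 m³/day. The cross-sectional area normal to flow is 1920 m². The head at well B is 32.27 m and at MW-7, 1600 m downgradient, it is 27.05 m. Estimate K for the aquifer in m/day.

Hydraulic gradient i = (32.27 − 27.05) / 1600 = 5.22 / 1600 = 0.003262.
From Q = K·A·i, K = Q / (A·i) = 5.19 / (1920 × 0.003262) = 0.8285 m/day.

0.829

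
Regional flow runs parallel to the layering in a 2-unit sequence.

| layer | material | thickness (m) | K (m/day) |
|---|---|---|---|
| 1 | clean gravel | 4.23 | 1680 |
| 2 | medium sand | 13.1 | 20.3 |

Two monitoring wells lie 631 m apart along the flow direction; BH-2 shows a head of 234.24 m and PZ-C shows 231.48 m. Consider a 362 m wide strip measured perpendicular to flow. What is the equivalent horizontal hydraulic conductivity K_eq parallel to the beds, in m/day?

Flow is parallel to layering, so each bed carries its own Darcy discharge and the transmissivities add.
Σ(K_i·b_i) = 1680×4.23 + 20.3×13.1 = 7372 m²/day.
Total thickness b = 17.33 m, so K_eq = Σ(K_i·b_i)/b = 425.4 m/day.

425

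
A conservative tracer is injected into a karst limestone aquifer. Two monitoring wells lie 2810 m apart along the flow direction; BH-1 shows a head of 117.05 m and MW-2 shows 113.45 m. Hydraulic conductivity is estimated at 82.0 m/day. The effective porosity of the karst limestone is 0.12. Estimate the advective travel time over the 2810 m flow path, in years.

8.79

Hydraulic gradient i = (117.05 − 113.45) / 2810 = 3.6 / 2810 = 0.001281.
Darcy flux q = K · i = 82.00 × 0.001281 = 0.1051 m/day.
Seepage velocity v = q / n_e = 0.1051 / 0.12 = 0.8754 m/day.
Travel time t = L / v = 2810 / 0.8754 = 3210 days = 8.788 years.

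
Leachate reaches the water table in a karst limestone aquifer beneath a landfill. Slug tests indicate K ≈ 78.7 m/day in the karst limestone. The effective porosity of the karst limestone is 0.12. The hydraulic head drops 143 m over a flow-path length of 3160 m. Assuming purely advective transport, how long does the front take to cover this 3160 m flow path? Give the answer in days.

Hydraulic gradient i = Δh / L = 143 / 3160 = 0.04525.
Darcy flux q = K · i = 78.70 × 0.04525 = 3.561 m/day.
Seepage velocity v = q / n_e = 3.561 / 0.12 = 29.68 m/day.
Travel time t = L / v = 3160 / 29.68 = 106.5 days.

106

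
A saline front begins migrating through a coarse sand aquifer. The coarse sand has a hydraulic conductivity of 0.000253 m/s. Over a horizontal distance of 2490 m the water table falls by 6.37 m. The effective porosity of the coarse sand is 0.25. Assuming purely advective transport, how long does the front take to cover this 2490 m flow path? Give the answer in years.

Convert K: 0.000253 m/s × 86400 = 21.86 m/day.
Hydraulic gradient i = Δh / L = 6.37 / 2490 = 0.002558.
Darcy flux q = K · i = 21.86 × 0.002558 = 0.05592 m/day.
Seepage velocity v = q / n_e = 0.05592 / 0.25 = 0.2237 m/day.
Travel time t = L / v = 2490 / 0.2237 = 11132 days = 30.48 years.

30.5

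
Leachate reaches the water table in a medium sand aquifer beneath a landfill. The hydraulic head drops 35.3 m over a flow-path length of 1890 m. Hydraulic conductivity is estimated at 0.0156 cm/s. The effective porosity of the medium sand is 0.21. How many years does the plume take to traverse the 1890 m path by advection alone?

4.32

Convert K: 0.0156 cm/s × 864 = 13.48 m/day.
Hydraulic gradient i = Δh / L = 35.3 / 1890 = 0.01868.
Darcy flux q = K · i = 13.48 × 0.01868 = 0.2517 m/day.
Seepage velocity v = q / n_e = 0.2517 / 0.21 = 1.199 m/day.
Travel time t = L / v = 1890 / 1.199 = 1577 days = 4.317 years.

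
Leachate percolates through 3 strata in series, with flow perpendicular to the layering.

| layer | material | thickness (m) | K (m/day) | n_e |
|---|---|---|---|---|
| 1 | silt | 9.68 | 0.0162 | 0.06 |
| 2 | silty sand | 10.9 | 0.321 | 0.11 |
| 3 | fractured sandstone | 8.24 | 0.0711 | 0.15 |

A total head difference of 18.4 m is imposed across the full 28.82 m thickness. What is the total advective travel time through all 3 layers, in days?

122

With flow normal to the layers, continuity requires the same specific discharge q through every layer.
Σ(b_i/K_i) = 9.68/0.0162 + 10.9/0.321 + 8.24/0.0711 = 747.4 d.
q = Δh / Σ(b_i/K_i) = 18.4 / 747.4 = 0.02462 m/day.
In each layer the seepage velocity is v_i = q/n_i, so the layer transit time is t_i = b_i·n_i / q:
  layer 1 (silt): t_1 = 9.68 × 0.06 / 0.02462 = 23.59 d
  layer 2 (silty sand): t_2 = 10.9 × 0.11 / 0.02462 = 48.70 d
  layer 3 (fractured sandstone): t_3 = 8.24 × 0.15 / 0.02462 = 50.20 d
Total t = Σ t_i = 122.5 days.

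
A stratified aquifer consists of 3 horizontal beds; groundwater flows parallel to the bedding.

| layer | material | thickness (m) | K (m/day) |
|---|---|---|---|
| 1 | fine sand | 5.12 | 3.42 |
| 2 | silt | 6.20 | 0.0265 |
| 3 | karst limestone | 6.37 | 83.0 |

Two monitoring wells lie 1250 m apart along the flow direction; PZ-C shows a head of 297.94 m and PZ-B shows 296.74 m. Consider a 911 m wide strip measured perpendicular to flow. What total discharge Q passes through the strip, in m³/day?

478

Flow is parallel to layering, so each bed carries its own Darcy discharge and the transmissivities add.
Σ(K_i·b_i) = 3.42×5.12 + 0.0265×6.20 + 83.0×6.37 = 546.4 m²/day.
Hydraulic gradient i = (297.94 − 296.74) / 1250 = 1.2 / 1250 = 0.0009600.
Q = Σ(K_i·b_i) · W · i = 546.4 × 911 × 0.0009600 = 477.8 m³/day.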